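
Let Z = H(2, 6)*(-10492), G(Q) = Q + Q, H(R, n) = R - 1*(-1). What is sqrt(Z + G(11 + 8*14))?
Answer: 3*I*sqrt(3470) ≈ 176.72*I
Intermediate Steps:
H(R, n) = 1 + R (H(R, n) = R + 1 = 1 + R)
G(Q) = 2*Q
Z = -31476 (Z = (1 + 2)*(-10492) = 3*(-10492) = -31476)
sqrt(Z + G(11 + 8*14)) = sqrt(-31476 + 2*(11 + 8*14)) = sqrt(-31476 + 2*(11 + 112)) = sqrt(-31476 + 2*123) = sqrt(-31476 + 246) = sqrt(-31230) = 3*I*sqrt(3470)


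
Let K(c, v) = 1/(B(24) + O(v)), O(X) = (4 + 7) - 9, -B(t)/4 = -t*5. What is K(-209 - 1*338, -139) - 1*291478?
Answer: -140492395/482 ≈ -2.9148e+5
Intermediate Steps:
B(t) = 20*t (B(t) = -4*(-t)*5 = -(-20)*t = 20*t)
O(X) = 2 (O(X) = 11 - 9 = 2)
K(c, v) = 1/482 (K(c, v) = 1/(20*24 + 2) = 1/(480 + 2) = 1/482)
K(-209 - 1*338, -139) - 1*291478 = 1/482 - 1*291478 = 1/482 - 291478 = -140492395/482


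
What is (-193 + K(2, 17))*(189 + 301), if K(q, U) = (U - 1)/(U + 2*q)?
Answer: -282590/3 ≈ -94197.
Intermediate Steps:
K(q, U) = (-1 + U)/(U + 2*q)
(-193 + K(2, 17))*(189 + 301) = (-193 + (-1 + 17)/(17 + 2*2))*(189 + 301) = (-193 + 16/(17 + 4))*490 = (-193 + 16/21)*490 = -4037/21*490 = -282590/3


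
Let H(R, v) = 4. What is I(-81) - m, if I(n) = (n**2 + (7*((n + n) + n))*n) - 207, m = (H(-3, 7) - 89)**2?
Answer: 136910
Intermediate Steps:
m = 7225 (m = (4 - 89)**2 = (-85)**2 = 7225)
I(n) = -207 + 22*n**2 (I(n) = (n**2 + (7*(2*n + n))*n) - 207 = (n**2 + (7*(3*n))*n) - 207 = (n**2 + (21*n)*n) - 207 = (n**2 + 21*n**2) - 207 = 22*n**2 - 207 = -207 + 22*n**2)
I(-81) - m = (-207 + 22*(-81)**2) - 1*7225 = (-207 + 22*6561) - 7225 = (-207 + 144342) - 7225 = 144135 - 7225 = 136910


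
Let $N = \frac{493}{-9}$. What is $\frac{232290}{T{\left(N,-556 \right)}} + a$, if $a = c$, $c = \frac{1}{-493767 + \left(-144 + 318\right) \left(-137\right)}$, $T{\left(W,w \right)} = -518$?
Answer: $- \frac{60117232984}{134059695} \approx -448.44$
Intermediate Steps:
$N = - \frac{493}{9}$ ($N = 493 \left(- \frac{1}{9}\right) = - \frac{493}{9} \approx -54.778$)
$c = - \frac{1}{517605}$ ($c = \frac{1}{-493767 + 174 \left(-137\right)} = \frac{1}{-493767 - 23838} = \frac{1}{-517605} = - \frac{1}{517605} \approx -1.932 \cdot 10^{-6}$)
$a = - \frac{1}{517605} \approx -1.932 \cdot 10^{-6}$
$\frac{232290}{T{\left(N,-556 \right)}} + a = \frac{232290}{-518} - \frac{1}{517605} = 232290 \left(- \frac{1}{518}\right) - \frac{1}{517605} = - \frac{116145}{259} - \frac{1}{517605} = - \frac{60117232984}{134059695}$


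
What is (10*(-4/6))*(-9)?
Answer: 60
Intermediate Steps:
(10*(-4/6))*(-9) = (10*(-4*1/6))*(-9) = (10*(-2/3))*(-9) = -20/3*(-9) = 60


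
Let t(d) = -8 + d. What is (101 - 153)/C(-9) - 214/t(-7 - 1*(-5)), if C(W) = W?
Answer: 1223/45 ≈ 27.178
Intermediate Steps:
(101 - 153)/C(-9) - 214/t(-7 - 1*(-5)) = (101 - 153)/(-9) - 214/(-8 + (-7 - 1*(-5))) = -52*(-1/9) - 214/(-8 + (-7 + 5)) = 52/9 - 214/(-8 - 2) = 52/9 - 214/(-10) = 52/9 - 214*(-1/10) = 52/9 + 107/5 = 1223/45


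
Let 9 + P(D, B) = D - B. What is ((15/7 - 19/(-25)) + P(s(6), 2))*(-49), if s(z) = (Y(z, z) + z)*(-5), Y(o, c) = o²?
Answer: 267169/25 ≈ 10687.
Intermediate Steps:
s(z) = -5*z - 5*z² (s(z) = (z² + z)*(-5) = (z + z²)*(-5) = -5*z - 5*z²)
P(D, B) = -9 + D - B (P(D, B) = -9 + (D - B) = -9 + D - B)
((15/7 - 19/(-25)) + P(s(6), 2))*(-49) = ((15/7 - 19/(-25)) + (-9 + 5*6*(-1 - 1*6) - 1*2))*(-49) = ((15*(⅐) - 19*(-1/25)) + (-9 + 5*6*(-1 - 6) - 2))*(-49) = ((15/7 + 19/25) + (-9 + 5*6*(-7) - 2))*(-49) = (508/175 + (-9 - 210 - 2))*(-49) = (508/175 - 221)*(-49) = -38167/175*(-49) = 267169/25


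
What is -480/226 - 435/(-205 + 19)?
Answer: 1505/7006 ≈ 0.21482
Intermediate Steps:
-480/226 - 435/(-205 + 19) = -480*1/226 - 435/(-186) = -240/113 - 435*(-1/186) = -240/113 + 145/62 = 1505/7006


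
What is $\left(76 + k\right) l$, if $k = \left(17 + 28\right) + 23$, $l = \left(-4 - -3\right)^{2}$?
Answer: $144$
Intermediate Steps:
$l = 1$ ($l = \left(-4 + 3\right)^{2} = \left(-1\right)^{2} = 1$)
$k = 68$ ($k = 45 + 23 = 68$)
$\left(76 + k\right) l = \left(76 + 68\right) 1 = 144 \cdot 1 = 144$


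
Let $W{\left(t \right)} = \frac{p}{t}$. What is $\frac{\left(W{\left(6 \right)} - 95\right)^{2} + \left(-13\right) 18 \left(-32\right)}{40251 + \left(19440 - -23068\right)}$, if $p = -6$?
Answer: $\frac{16704}{82759} \approx 0.20184$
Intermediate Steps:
$W{\left(t \right)} = - \frac{6}{t}$
$\frac{\left(W{\left(6 \right)} - 95\right)^{2} + \left(-13\right) 18 \left(-32\right)}{40251 + \left(19440 - -23068\right)} = \frac{\left(- \frac{6}{6} - 95\right)^{2} + \left(-13\right) 18 \left(-32\right)}{40251 + \left(19440 - -23068\right)} = \frac{\left(\left(-6\right) \frac{1}{6} - 95\right)^{2} - -7488}{40251 + \left(19440 + 23068\right)} = \frac{\left(-1 - 95\right)^{2} + 7488}{40251 + 42508} = \frac{\left(-96\right)^{2} + 7488}{82759} = \left(9216 + 7488\right) \frac{1}{82759} = 16704 \cdot \frac{1}{82759} = \frac{16704}{82759}$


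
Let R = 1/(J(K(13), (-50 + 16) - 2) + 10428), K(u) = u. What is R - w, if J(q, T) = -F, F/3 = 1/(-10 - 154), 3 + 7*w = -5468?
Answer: 9356477993/11971365 ≈ 781.57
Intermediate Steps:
w = -5471/7 (w = -3/7 + (⅐)*(-5468) = -3/7 - 5468/7 = -5471/7 ≈ -781.57)
F = -3/164 (F = 3/(-10 - 154) = 3/(-164) = 3*(-1/164) = -3/164 ≈ -0.018293)
J(q, T) = 3/164 (J(q, T) = -1*(-3/164) = 3/164)
R = 164/1710195 (R = 1/(3/164 + 10428) = 1/(1710195/164) = 164/1710195 ≈ 9.5895e-5)
R - w = 164/1710195 - 1*(-5471/7) = 164/1710195 + 5471/7 = 9356477993/11971365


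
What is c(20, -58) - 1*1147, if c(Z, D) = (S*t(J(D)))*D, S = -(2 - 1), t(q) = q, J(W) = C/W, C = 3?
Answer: -1150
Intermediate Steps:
J(W) = 3/W
S = -1 (S = -1*1 = -1)
c(Z, D) = -3 (c(Z, D) = (-3/D)*D = -3)
c(20, -58) - 1*1147 = -3 - 1*1147 = -3 - 1147 = -1150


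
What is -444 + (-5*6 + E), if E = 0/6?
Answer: -474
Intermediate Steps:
E = 0 (E = 0*(⅙) = 0)
-444 + (-5*6 + E) = -444 + (-5*6 + 0) = -444 + (-30 + 0) = -444 - 30 = -474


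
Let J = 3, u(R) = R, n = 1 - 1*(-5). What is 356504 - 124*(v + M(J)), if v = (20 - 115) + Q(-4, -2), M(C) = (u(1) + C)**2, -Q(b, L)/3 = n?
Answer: 368532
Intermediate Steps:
n = 6 (n = 1 + 5 = 6)
Q(b, L) = -18 (Q(b, L) = -3*6 = -18)
M(C) = (1 + C)**2
v = -113 (v = (20 - 115) - 18 = -95 - 18 = -113)
356504 - 124*(v + M(J)) = 356504 - 124*(-113 + (1 + 3)**2) = 356504 - 124*(-113 + 4**2) = 356504 - 124*(-113 + 16) = 356504 - 124*(-97) = 356504 + 12028 = 368532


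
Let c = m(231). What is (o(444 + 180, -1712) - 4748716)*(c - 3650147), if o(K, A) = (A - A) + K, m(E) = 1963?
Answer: 17321913264928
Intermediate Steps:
c = 1963
o(K, A) = K (o(K, A) = 0 + K = K)
(o(444 + 180, -1712) - 4748716)*(c - 3650147) = ((444 + 180) - 4748716)*(1963 - 3650147) = (624 - 4748716)*(-3648184) = -4748092*(-3648184) = 17321913264928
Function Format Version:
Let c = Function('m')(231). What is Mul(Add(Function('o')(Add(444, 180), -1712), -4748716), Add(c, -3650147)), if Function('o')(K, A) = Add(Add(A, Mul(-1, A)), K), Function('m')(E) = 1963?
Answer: 17321913264928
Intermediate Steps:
c = 1963
Function('o')(K, A) = K (Function('o')(K, A) = Add(0, K) = K)
Mul(Add(Function('o')(Add(444, 180), -1712), -4748716), Add(c, -3650147)) = Mul(Add(Add(444, 180), -4748716), Add(1963, -3650147)) = Mul(Add(624, -4748716), -3648184) = Mul(-4748092, -3648184) = 17321913264928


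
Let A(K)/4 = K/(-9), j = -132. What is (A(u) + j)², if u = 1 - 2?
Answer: 1401856/81 ≈ 17307.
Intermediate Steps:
u = -1
A(K) = -4*K/9 (A(K) = 4*(K/(-9)) = 4*(K*(-⅑)) = 4*(-K/9) = -4*K/9)
(A(u) + j)² = (-4/9*(-1) - 132)² = (4/9 - 132)² = (-1184/9)² = 1401856/81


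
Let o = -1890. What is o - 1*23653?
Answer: -25543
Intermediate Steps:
o - 1*23653 = -1890 - 1*23653 = -1890 - 23653 = -25543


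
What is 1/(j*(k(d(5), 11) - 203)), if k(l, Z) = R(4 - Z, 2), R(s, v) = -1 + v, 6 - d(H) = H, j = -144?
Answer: 1/29088 ≈ 3.4378e-5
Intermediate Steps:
d(H) = 6 - H
k(l, Z) = 1 (k(l, Z) = -1 + 2 = 1)
1/(j*(k(d(5), 11) - 203)) = 1/(-144*(1 - 203)) = 1/(-144*(-202)) = 1/29088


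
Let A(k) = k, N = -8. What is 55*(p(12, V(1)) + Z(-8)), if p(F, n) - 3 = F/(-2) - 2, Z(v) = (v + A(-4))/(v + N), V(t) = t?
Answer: -935/4 ≈ -233.75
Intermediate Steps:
Z(v) = (-4 + v)/(-8 + v) (Z(v) = (v - 4)/(v - 8) = (-4 + v)/(-8 + v))
p(F, n) = 1 - F/2 (p(F, n) = 3 + (F/(-2) - 2) = 3 + (-F/2 - 2) = 3 + (-2 - F/2) = 1 - F/2)
55*(p(12, V(1)) + Z(-8)) = 55*((1 - 1/2*12) + (-4 - 8)/(-8 - 8)) = 55*((1 - 6) - 12/(-16)) = 55*(-5 - 1/16*(-12)) = 55*(-5 + 3/4) = 55*(-17/4) = -935/4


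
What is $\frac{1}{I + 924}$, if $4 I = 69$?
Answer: $\frac{4}{3765} \approx 0.0010624$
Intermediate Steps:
$I = \frac{69}{4}$ ($I = \frac{1}{4} \cdot 69 = \frac{69}{4} \approx 17.25$)
$\frac{1}{I + 924} = \frac{1}{\frac{69}{4} + 924} = \frac{1}{\frac{3765}{4}} = \frac{4}{3765}$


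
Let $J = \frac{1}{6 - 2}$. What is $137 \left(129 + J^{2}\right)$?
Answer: $\frac{282905}{16} \approx 17682.0$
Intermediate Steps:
$J = \frac{1}{4} \approx 0.25$
$137 \left(129 + J^{2}\right) = 137 \left(129 + \left(\frac{1}{4}\right)^{2}\right) = 137 \left(129 + \frac{1}{16}\right) = 137 \cdot \frac{2065}{16} = \frac{282905}{16}$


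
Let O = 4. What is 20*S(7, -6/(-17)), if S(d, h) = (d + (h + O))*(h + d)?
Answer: 482500/289 ≈ 1669.6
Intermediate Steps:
S(d, h) = (d + h)*(4 + d + h) (S(d, h) = (d + (h + 4))*(h + d) = (d + (4 + h))*(d + h) = (4 + d + h)*(d + h) = (d + h)*(4 + d + h))
20*S(7, -6/(-17)) = 20*(7**2 + (-6/(-17))**2 + 4*7 + 4*(-6/(-17)) + 2*7*(-6/(-17))) = 20*(49 + (-6*(-1/17))**2 + 28 + 4*(-6*(-1/17)) + 2*7*(-6*(-1/17))) = 20*(49 + (6/17)**2 + 28 + 4*(6/17) + 2*7*(6/17)) = 20*(49 + 36/289 + 28 + 24/17 + 84/17) = 20*(24125/289) = 482500/289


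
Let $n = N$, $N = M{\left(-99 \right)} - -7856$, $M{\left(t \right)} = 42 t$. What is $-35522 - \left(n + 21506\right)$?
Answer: $-60726$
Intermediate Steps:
$N = 3698$ ($N = 42 \left(-99\right) - -7856 = -4158 + 7856 = 3698$)
$n = 3698$
$-35522 - \left(n + 21506\right) = -35522 - \left(3698 + 21506\right) = -35522 - 25204 = -60726$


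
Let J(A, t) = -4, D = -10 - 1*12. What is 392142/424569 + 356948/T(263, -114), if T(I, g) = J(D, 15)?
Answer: -12628957237/141523 ≈ -89236.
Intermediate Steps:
D = -22 (D = -10 - 12 = -22)
T(I, g) = -4
392142/424569 + 356948/T(263, -114) = 392142/424569 + 356948/(-4) = 392142*(1/424569) + 356948*(-1/4) = 130714/141523 - 89237 = -12628957237/141523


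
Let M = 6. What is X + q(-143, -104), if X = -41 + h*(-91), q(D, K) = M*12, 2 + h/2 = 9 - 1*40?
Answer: 6037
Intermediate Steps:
h = -66 (h = -4 + 2*(9 - 1*40) = -4 + 2*(9 - 40) = -4 + 2*(-31) = -4 - 62 = -66)
q(D, K) = 72 (q(D, K) = 6*12 = 72)
X = 5965 (X = -41 - 66*(-91) = -41 + 6006 = 5965)
X + q(-143, -104) = 5965 + 72 = 6037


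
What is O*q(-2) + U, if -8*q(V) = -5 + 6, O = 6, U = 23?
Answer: 89/4 ≈ 22.250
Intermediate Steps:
q(V) = -⅛ (q(V) = -(-5 + 6)/8 = -⅛*1 = -⅛)
O*q(-2) + U = 6*(-⅛) + 23 = -¾ + 23 = 89/4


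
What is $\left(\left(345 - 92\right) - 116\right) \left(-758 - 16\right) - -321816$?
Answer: $215778$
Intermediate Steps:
$\left(\left(345 - 92\right) - 116\right) \left(-758 - 16\right) - -321816 = \left(\left(345 - 92\right) - 116\right) \left(-774\right) + 321816 = \left(253 - 116\right) \left(-774\right) + 321816 = 137 \left(-774\right) + 321816 = -106038 + 321816 = 215778$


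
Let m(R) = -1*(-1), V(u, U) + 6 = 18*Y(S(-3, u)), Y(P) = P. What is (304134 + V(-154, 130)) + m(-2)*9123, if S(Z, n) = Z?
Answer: 313197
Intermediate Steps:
V(u, U) = -60 (V(u, U) = -6 + 18*(-3) = -6 - 54 = -60)
m(R) = 1
(304134 + V(-154, 130)) + m(-2)*9123 = (304134 - 60) + 1*9123 = 304074 + 9123 = 313197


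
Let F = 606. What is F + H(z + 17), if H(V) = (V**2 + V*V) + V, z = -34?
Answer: 1167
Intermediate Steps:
H(V) = V + 2*V**2 (H(V) = (V**2 + V**2) + V = 2*V**2 + V = V + 2*V**2)
F + H(z + 17) = 606 + (-34 + 17)*(1 + 2*(-34 + 17)) = 606 - 17*(1 + 2*(-17)) = 606 - 17*(1 - 34) = 606 - 17*(-33) = 606 + 561 = 1167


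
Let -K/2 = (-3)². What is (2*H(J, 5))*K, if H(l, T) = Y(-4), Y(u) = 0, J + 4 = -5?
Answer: 0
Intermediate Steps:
K = -18 (K = -2*(-3)² = -2*9 = -18)
J = -9 (J = -4 - 5 = -9)
H(l, T) = 0
(2*H(J, 5))*K = (2*0)*(-18) = 0*(-18) = 0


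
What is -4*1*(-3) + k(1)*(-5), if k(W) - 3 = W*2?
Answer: -13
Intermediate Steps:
k(W) = 3 + 2*W (k(W) = 3 + W*2 = 3 + 2*W)
-4*1*(-3) + k(1)*(-5) = -4*1*(-3) + (3 + 2*1)*(-5) = -4*(-3) + (3 + 2)*(-5) = 12 + 5*(-5) = 12 - 25 = -13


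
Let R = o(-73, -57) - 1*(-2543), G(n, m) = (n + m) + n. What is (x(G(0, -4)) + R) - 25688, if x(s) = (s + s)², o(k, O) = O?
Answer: -23138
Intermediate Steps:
G(n, m) = m + 2*n (G(n, m) = (m + n) + n = m + 2*n)
R = 2486 (R = -57 - 1*(-2543) = -57 + 2543 = 2486)
x(s) = 4*s² (x(s) = (2*s)² = 4*s²)
(x(G(0, -4)) + R) - 25688 = (4*(-4 + 2*0)² + 2486) - 25688 = (4*(-4 + 0)² + 2486) - 25688 = (4*(-4)² + 2486) - 25688 = (4*16 + 2486) - 25688 = (64 + 2486) - 25688 = 2550 - 25688 = -23138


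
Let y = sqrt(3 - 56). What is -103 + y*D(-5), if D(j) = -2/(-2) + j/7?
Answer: -103 + 2*I*sqrt(53)/7 ≈ -103.0 + 2.08*I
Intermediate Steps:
y = I*sqrt(53) (y = sqrt(-53) = I*sqrt(53) ≈ 7.2801*I)
D(j) = 1 + j/7 (D(j) = -2*(-1/2) + j*(1/7) = 1 + j/7)
-103 + y*D(-5) = -103 + (I*sqrt(53))*(1 + (1/7)*(-5)) = -103 + (I*sqrt(53))*(1 - 5/7) = -103 + (I*sqrt(53))*(2/7) = -103 + 2*I*sqrt(53)/7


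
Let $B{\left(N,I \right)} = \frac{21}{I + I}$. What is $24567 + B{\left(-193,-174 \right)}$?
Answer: $\frac{2849765}{116} \approx 24567.0$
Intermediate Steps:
$B{\left(N,I \right)} = \frac{21}{2 I}$
$24567 + B{\left(-193,-174 \right)} = 24567 + \frac{21}{2 \left(-174\right)} = 24567 + \frac{21}{2} \left(- \frac{1}{174}\right) = 24567 - \frac{7}{116} = \frac{2849765}{116}$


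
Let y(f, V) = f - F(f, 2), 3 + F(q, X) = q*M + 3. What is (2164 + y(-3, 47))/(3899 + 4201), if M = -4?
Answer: 2149/8100 ≈ 0.26531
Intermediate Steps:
F(q, X) = -4*q (F(q, X) = -3 + (q*(-4) + 3) = -3 + (-4*q + 3) = -3 + (3 - 4*q) = -4*q)
y(f, V) = 5*f (y(f, V) = f - (-4)*f = f + 4*f = 5*f)
(2164 + y(-3, 47))/(3899 + 4201) = (2164 + 5*(-3))/(3899 + 4201) = (2164 - 15)/8100 = 2149*(1/8100) = 2149/8100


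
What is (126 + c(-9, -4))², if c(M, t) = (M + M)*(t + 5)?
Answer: 11664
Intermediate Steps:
c(M, t) = 2*M*(5 + t) (c(M, t) = (2*M)*(5 + t) = 2*M*(5 + t))
(126 + c(-9, -4))² = (126 + 2*(-9)*(5 - 4))² = (126 + 2*(-9)*1)² = (126 - 18)² = 108² = 11664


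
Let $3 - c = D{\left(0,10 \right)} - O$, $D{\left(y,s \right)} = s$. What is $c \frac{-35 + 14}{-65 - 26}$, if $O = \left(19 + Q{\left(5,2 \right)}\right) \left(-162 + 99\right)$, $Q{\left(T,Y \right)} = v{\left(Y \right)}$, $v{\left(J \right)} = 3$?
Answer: $- \frac{4179}{13} \approx -321.46$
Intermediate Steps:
$Q{\left(T,Y \right)} = 3$
$O = -1386$ ($O = \left(19 + 3\right) \left(-162 + 99\right) = 22 \left(-63\right) = -1386$)
$c = -1393$ ($c = 3 - \left(10 - -1386\right) = 3 - \left(10 + 1386\right) = 3 - 1396 = -1393$)
$c \frac{-35 + 14}{-65 - 26} = - 1393 \frac{-35 + 14}{-65 - 26} = - 1393 \left(- \frac{21}{-91}\right) = - 1393 \left(\left(-21\right) \left(- \frac{1}{91}\right)\right) = \left(-1393\right) \frac{3}{13} = - \frac{4179}{13}$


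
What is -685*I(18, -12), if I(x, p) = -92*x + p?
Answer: 1142580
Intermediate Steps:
I(x, p) = p - 92*x
-685*I(18, -12) = -685*(-12 - 92*18) = -685*(-12 - 1656) = -685*(-1668) = 1142580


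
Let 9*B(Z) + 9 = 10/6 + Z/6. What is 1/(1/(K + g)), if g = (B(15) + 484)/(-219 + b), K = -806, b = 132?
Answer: -3812695/4698 ≈ -811.56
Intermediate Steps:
B(Z) = -22/27 + Z/54 (B(Z) = -1 + (10/6 + Z/6)/9 = -1 + (10*(1/6) + Z*(1/6))/9 = -1 + (5/3 + Z/6)/9 = -1 + (5/27 + Z/54) = -22/27 + Z/54)
g = -26107/4698 (g = ((-22/27 + (1/54)*15) + 484)/(-219 + 132) = ((-22/27 + 5/18) + 484)/(-87) = (-29/54 + 484)*(-1/87) = (26107/54)*(-1/87) = -26107/4698 ≈ -5.5570)
1/(1/(K + g)) = 1/(1/(-806 - 26107/4698)) = 1/(1/(-3812695/4698)) = 1/(-4698/3812695) = -3812695/4698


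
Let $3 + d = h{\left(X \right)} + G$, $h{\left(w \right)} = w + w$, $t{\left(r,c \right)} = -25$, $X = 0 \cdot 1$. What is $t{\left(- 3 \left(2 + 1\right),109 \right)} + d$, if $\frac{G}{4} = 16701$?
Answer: $66776$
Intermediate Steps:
$X = 0$
$G = 66804$ ($G = 4 \cdot 16701 = 66804$)
$h{\left(w \right)} = 2 w$
$d = 66801$ ($d = -3 + \left(2 \cdot 0 + 66804\right) = -3 + \left(0 + 66804\right) = -3 + 66804 = 66801$)
$t{\left(- 3 \left(2 + 1\right),109 \right)} + d = -25 + 66801 = 66776$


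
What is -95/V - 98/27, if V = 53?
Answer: -7759/1431 ≈ -5.4221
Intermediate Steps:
-95/V - 98/27 = -95/53 - 98/27 = -7759/1431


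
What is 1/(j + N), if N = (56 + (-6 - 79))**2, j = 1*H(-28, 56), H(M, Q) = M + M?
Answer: 1/785 ≈ 0.0012739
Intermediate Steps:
H(M, Q) = 2*M
j = -56 (j = 1*(2*(-28)) = 1*(-56) = -56)
N = 841 (N = (56 - 85)**2 = (-29)**2 = 841)
1/(j + N) = 1/(-56 + 841) = 1/785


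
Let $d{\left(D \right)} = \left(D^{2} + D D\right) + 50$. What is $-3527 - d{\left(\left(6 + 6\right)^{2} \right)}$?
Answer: $-45049$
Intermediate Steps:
$d{\left(D \right)} = 50 + 2 D^{2}$ ($d{\left(D \right)} = \left(D^{2} + D^{2}\right) + 50 = 2 D^{2} + 50 = 50 + 2 D^{2}$)
$-3527 - d{\left(\left(6 + 6\right)^{2} \right)} = -3527 - \left(50 + 2 \left(\left(6 + 6\right)^{2}\right)^{2}\right) = -3527 - \left(50 + 2 \left(12^{2}\right)^{2}\right) = -3527 - \left(50 + 2 \cdot 144^{2}\right) = -3527 - \left(50 + 2 \cdot 20736\right) = -3527 - \left(50 + 41472\right) = -3527 - 41522 = -45049$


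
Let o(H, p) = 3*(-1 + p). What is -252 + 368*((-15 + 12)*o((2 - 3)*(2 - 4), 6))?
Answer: -16812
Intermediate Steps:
o(H, p) = -3 + 3*p
-252 + 368*((-15 + 12)*o((2 - 3)*(2 - 4), 6)) = -252 + 368*((-15 + 12)*(-3 + 3*6)) = -252 + 368*(-3*(-3 + 18)) = -252 + 368*(-3*15) = -252 + 368*(-45) = -252 - 16560 = -16812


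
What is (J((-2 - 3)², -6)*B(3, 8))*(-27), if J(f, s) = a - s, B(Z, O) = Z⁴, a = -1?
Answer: -10935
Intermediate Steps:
J(f, s) = -1 - s
(J((-2 - 3)², -6)*B(3, 8))*(-27) = ((-1 - 1*(-6))*3⁴)*(-27) = ((-1 + 6)*81)*(-27) = (5*81)*(-27) = 405*(-27) = -10935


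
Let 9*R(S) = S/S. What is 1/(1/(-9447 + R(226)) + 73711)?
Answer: 85022/6267056633 ≈ 1.3566e-5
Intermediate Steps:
R(S) = 1/9 (R(S) = (S/S)/9 = (1/9)*1 = 1/9)
1/(1/(-9447 + R(226)) + 73711) = 1/(1/(-9447 + 1/9) + 73711) = 1/(1/(-85022/9) + 73711) = 1/(-9/85022 + 73711) = 1/(6267056633/85022) = 85022/6267056633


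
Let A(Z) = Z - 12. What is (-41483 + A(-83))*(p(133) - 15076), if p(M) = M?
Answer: 621300054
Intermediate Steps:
A(Z) = -12 + Z
(-41483 + A(-83))*(p(133) - 15076) = (-41483 + (-12 - 83))*(133 - 15076) = (-41483 - 95)*(-14943) = -41578*(-14943) = 621300054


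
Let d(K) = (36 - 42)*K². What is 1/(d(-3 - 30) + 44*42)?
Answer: -1/4686 ≈ -0.00021340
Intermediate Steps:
d(K) = -6*K²
1/(d(-3 - 30) + 44*42) = 1/(-6*(-3 - 30)² + 44*42) = 1/(-6*(-33)² + 1848) = 1/(-6*1089 + 1848) = 1/(-6534 + 1848) = 1/(-4686) = -1/4686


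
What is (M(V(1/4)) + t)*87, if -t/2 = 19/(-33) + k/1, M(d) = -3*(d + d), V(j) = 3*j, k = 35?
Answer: -140389/22 ≈ -6381.3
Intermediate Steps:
M(d) = -6*d
t = -2272/33 (t = -2*(19/(-33) + 35/1) = -2*(19*(-1/33) + 35*1) = -2*(-19/33 + 35) = -2*1136/33 = -2272/33 ≈ -68.849)
(M(V(1/4)) + t)*87 = (-18/4 - 2272/33)*87 = (-6*3/4 - 2272/33)*87 = (-9/2 - 2272/33)*87 = -4841/66*87 = -140389/22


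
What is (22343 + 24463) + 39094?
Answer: 85900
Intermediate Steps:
(22343 + 24463) + 39094 = 46806 + 39094 = 85900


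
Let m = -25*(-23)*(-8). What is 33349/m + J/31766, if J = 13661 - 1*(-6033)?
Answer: -484385967/73061800 ≈ -6.6298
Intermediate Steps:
m = -4600 (m = 575*(-8) = -4600)
J = 19694 (J = 13661 + 6033 = 19694)
33349/m + J/31766 = 33349/(-4600) + 19694/31766 = 33349*(-1/4600) + 19694*(1/31766) = -33349/4600 + 9847/15883 = -484385967/73061800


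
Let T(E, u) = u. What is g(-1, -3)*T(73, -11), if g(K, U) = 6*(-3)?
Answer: 198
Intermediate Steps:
g(K, U) = -18
g(-1, -3)*T(73, -11) = -18*(-11) = 198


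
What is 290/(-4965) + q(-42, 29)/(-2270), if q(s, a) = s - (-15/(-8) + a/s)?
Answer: -331437/8415344 ≈ -0.039385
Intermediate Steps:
q(s, a) = -15/8 + s - a/s (q(s, a) = s - (-15*(-1/8) + a/s) = s - (15/8 + a/s) = s + (-15/8 - a/s) = -15/8 + s - a/s)
290/(-4965) + q(-42, 29)/(-2270) = 290/(-4965) + (-15/8 - 42 - 1*29/(-42))/(-2270) = 290*(-1/4965) + (-15/8 - 42 - 1*29*(-1/42))*(-1/2270) = -58/993 + (-15/8 - 42 + 29/42)*(-1/2270) = -58/993 - 7255/168*(-1/2270) = -58/993 + 1451/76272 = -331437/8415344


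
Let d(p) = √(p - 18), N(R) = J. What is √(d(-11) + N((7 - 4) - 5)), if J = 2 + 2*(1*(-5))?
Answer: √(-8 + I*√29) ≈ 0.90655 + 2.9702*I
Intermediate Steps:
J = -8 (J = 2 + 2*(-5) = 2 - 10 = -8)
N(R) = -8
d(p) = √(-18 + p)
√(d(-11) + N((7 - 4) - 5)) = √(√(-18 - 11) - 8) = √(√(-29) - 8) = √(I*√29 - 8) = √(-8 + I*√29)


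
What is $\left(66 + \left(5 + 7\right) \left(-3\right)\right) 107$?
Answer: $3210$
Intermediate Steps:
$\left(66 + \left(5 + 7\right) \left(-3\right)\right) 107 = \left(66 + 12 \left(-3\right)\right) 107 = \left(66 - 36\right) 107 = 30 \cdot 107 = 3210$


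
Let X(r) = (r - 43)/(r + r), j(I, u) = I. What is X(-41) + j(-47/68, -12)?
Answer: 929/2788 ≈ 0.33321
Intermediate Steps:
X(r) = (-43 + r)/(2*r) (X(r) = (-43 + r)/((2*r)) = (-43 + r)*(1/(2*r)) = (-43 + r)/(2*r))
X(-41) + j(-47/68, -12) = (½)*(-43 - 41)/(-41) - 47/68 = (½)*(-1/41)*(-84) - 47*1/68 = 42/41 - 47/68 = 929/2788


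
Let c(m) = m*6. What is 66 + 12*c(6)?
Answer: 498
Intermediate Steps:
c(m) = 6*m
66 + 12*c(6) = 66 + 12*(6*6) = 66 + 12*36 = 66 + 432 = 498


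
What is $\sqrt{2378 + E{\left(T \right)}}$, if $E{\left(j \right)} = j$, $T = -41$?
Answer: $\sqrt{2337} \approx 48.343$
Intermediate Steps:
$\sqrt{2378 + E{\left(T \right)}} = \sqrt{2378 - 41} = \sqrt{2337}$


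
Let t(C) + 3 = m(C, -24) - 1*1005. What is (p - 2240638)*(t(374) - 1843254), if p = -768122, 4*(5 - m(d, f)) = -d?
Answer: 5548645372260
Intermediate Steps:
m(d, f) = 5 + d/4 (m(d, f) = 5 - (-1)*d/4 = 5 + d/4)
t(C) = -1003 + C/4 (t(C) = -3 + ((5 + C/4) - 1*1005) = -3 + ((5 + C/4) - 1005) = -3 + (-1000 + C/4) = -1003 + C/4)
(p - 2240638)*(t(374) - 1843254) = (-768122 - 2240638)*((-1003 + (¼)*374) - 1843254) = -3008760*((-1003 + 187/2) - 1843254) = -3008760*(-1819/2 - 1843254) = -3008760*(-3688327/2) = 5548645372260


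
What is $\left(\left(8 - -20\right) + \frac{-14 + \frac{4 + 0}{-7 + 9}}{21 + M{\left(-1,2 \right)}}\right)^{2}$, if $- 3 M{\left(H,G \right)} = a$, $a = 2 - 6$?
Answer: $\frac{3385600}{4489} \approx 754.2$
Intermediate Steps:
$a = -4$ ($a = 2 - 6 = -4$)
$M{\left(H,G \right)} = \frac{4}{3}$ ($M{\left(H,G \right)} = \left(- \frac{1}{3}\right) \left(-4\right) = \frac{4}{3}$)
$\left(\left(8 - -20\right) + \frac{-14 + \frac{4 + 0}{-7 + 9}}{21 + M{\left(-1,2 \right)}}\right)^{2} = \left(\left(8 - -20\right) + \frac{-14 + \frac{4 + 0}{-7 + 9}}{21 + \frac{4}{3}}\right)^{2} = \left(\left(8 + 20\right) + \frac{-14 + \frac{4}{2}}{\frac{67}{3}}\right)^{2} = \left(28 + \left(-14 + 4 \cdot \frac{1}{2}\right) \frac{3}{67}\right)^{2} = \left(28 + \left(-14 + 2\right) \frac{3}{67}\right)^{2} = \left(28 - \frac{36}{67}\right)^{2} = \left(\frac{1840}{67}\right)^{2} = \frac{3385600}{4489}$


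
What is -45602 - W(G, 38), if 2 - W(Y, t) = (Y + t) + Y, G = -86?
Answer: -45738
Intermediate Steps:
W(Y, t) = 2 - t - 2*Y (W(Y, t) = 2 - ((Y + t) + Y) = 2 - (t + 2*Y) = 2 + (-t - 2*Y) = 2 - t - 2*Y)
-45602 - W(G, 38) = -45602 - (2 - 1*38 - 2*(-86)) = -45602 - (2 - 38 + 172) = -45602 - 1*136 = -45602 - 136 = -45738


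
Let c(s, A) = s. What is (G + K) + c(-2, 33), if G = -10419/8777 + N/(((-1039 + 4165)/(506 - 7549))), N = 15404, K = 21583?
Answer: -180068391388/13718451 ≈ -13126.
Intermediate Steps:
G = -476126282419/13718451 (G = -10419/8777 + 15404/(((-1039 + 4165)/(506 - 7549))) = -10419*1/8777 + 15404/((3126/(-7043))) = -10419/8777 + 15404/((3126*(-1/7043))) = -10419/8777 + 15404/(-3126/7043) = -10419/8777 + 15404*(-7043/3126) = -10419/8777 - 54245186/1563 = -476126282419/13718451 ≈ -34707.)
(G + K) + c(-2, 33) = (-476126282419/13718451 + 21583) - 2 = -180040954486/13718451 - 2 = -180068391388/13718451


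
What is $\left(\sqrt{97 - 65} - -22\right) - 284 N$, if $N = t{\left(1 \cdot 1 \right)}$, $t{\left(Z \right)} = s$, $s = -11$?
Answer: $3146 + 4 \sqrt{2} \approx 3151.7$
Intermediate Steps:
$t{\left(Z \right)} = -11$
$N = -11$
$\left(\sqrt{97 - 65} - -22\right) - 284 N = \left(\sqrt{97 - 65} - -22\right) - -3124 = \left(\sqrt{32} + 22\right) + 3124 = \left(4 \sqrt{2} + 22\right) + 3124 = \left(22 + 4 \sqrt{2}\right) + 3124 = 3146 + 4 \sqrt{2}$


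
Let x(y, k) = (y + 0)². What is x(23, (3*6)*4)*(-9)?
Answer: -4761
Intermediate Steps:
x(y, k) = y²
x(23, (3*6)*4)*(-9) = 23²*(-9) = 529*(-9) = -4761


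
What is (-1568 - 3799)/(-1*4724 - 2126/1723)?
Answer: 9247341/8141578 ≈ 1.1358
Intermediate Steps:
(-1568 - 3799)/(-1*4724 - 2126/1723) = -5367/(-4724 - 2126*1/1723) = -5367/(-4724 - 2126/1723) = -5367/(-8141578/1723) = -5367*(-1723/8141578) = 9247341/8141578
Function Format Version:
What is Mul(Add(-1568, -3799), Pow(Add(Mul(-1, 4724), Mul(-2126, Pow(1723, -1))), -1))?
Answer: Rational(9247341, 8141578) ≈ 1.1358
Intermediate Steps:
Mul(Add(-1568, -3799), Pow(Add(Mul(-1, 4724), Mul(-2126, Pow(1723, -1))), -1)) = Mul(-5367, Pow(Add(-4724, Mul(-2126, Rational(1, 1723))), -1)) = Mul(-5367, Pow(Add(-4724, Rational(-2126, 1723)), -1)) = Mul(-5367, Pow(Rational(-8141578, 1723), -1)) = Mul(-5367, Rational(-1723, 8141578)) = Rational(9247341, 8141578)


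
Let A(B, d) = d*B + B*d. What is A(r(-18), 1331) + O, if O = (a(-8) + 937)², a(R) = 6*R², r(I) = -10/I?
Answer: 15718679/9 ≈ 1.7465e+6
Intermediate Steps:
A(B, d) = 2*B*d (A(B, d) = B*d + B*d = 2*B*d)
O = 1745041 (O = (6*(-8)² + 937)² = (6*64 + 937)² = (384 + 937)² = 1321² = 1745041)
A(r(-18), 1331) + O = 2*(-10/(-18))*1331 + 1745041 = 2*(-10*(-1/18))*1331 + 1745041 = 2*(5/9)*1331 + 1745041 = 13310/9 + 1745041 = 15718679/9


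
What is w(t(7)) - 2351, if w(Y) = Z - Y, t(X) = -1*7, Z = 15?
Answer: -2329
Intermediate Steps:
t(X) = -7
w(Y) = 15 - Y
w(t(7)) - 2351 = (15 - 1*(-7)) - 2351 = (15 + 7) - 2351 = 22 - 2351 = -2329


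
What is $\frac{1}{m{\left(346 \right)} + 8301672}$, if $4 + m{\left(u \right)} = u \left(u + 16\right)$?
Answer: $\frac{1}{8426920} \approx 1.1867 \cdot 10^{-7}$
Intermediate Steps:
$m{\left(u \right)} = -4 + u \left(16 + u\right)$ ($m{\left(u \right)} = -4 + u \left(u + 16\right) = -4 + u \left(16 + u\right)$)
$\frac{1}{m{\left(346 \right)} + 8301672} = \frac{1}{\left(-4 + 346^{2} + 16 \cdot 346\right) + 8301672} = \frac{1}{\left(-4 + 119716 + 5536\right) + 8301672} = \frac{1}{125248 + 8301672} = \frac{1}{8426920}$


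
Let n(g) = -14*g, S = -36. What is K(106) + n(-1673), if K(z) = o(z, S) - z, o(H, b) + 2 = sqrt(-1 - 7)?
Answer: 23314 + 2*I*sqrt(2) ≈ 23314.0 + 2.8284*I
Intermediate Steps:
o(H, b) = -2 + 2*I*sqrt(2) (o(H, b) = -2 + sqrt(-1 - 7) = -2 + sqrt(-8) = -2 + 2*I*sqrt(2))
K(z) = -2 - z + 2*I*sqrt(2) (K(z) = (-2 + 2*I*sqrt(2)) - z = -2 - z + 2*I*sqrt(2))
K(106) + n(-1673) = (-2 - 1*106 + 2*I*sqrt(2)) - 14*(-1673) = (-2 - 106 + 2*I*sqrt(2)) + 23422 = (-108 + 2*I*sqrt(2)) + 23422 = 23314 + 2*I*sqrt(2)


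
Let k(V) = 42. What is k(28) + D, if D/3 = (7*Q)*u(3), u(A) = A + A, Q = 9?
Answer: 1176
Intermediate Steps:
u(A) = 2*A
D = 1134 (D = 3*((7*9)*(2*3)) = 3*(63*6) = 3*378 = 1134)
k(28) + D = 42 + 1134 = 1176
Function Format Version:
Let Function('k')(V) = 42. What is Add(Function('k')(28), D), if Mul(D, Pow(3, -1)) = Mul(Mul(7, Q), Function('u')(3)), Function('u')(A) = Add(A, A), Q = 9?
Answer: 1176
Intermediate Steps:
Function('u')(A) = Mul(2, A)
D = 1134 (D = Mul(3, Mul(Mul(7, 9), Mul(2, 3))) = Mul(3, Mul(63, 6)) = Mul(3, 378) = 1134)
Add(Function('k')(28), D) = Add(42, 1134) = 1176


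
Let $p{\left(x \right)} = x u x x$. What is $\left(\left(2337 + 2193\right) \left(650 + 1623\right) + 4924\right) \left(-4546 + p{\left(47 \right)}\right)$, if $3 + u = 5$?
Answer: $2092257803400$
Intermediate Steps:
$u = 2$ ($u = -3 + 5 = 2$)
$p{\left(x \right)} = 2 x^{3}$ ($p{\left(x \right)} = x 2 x x = 2 x x x = 2 x^{2} x = 2 x^{3}$)
$\left(\left(2337 + 2193\right) \left(650 + 1623\right) + 4924\right) \left(-4546 + p{\left(47 \right)}\right) = \left(\left(2337 + 2193\right) \left(650 + 1623\right) + 4924\right) \left(-4546 + 2 \cdot 47^{3}\right) = \left(4530 \cdot 2273 + 4924\right) \left(-4546 + 2 \cdot 103823\right) = \left(10296690 + 4924\right) \left(-4546 + 207646\right) = 10301614 \cdot 203100 = 2092257803400$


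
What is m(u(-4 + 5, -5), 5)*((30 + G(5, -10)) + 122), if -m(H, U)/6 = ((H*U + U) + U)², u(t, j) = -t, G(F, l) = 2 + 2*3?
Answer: -24000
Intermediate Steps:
G(F, l) = 8 (G(F, l) = 2 + 6 = 8)
m(H, U) = -6*(2*U + H*U)² (m(H, U) = -6*((H*U + U) + U)² = -6*((U + H*U) + U)² = -6*(2*U + H*U)²)
m(u(-4 + 5, -5), 5)*((30 + G(5, -10)) + 122) = (-6*5²*(2 - (-4 + 5))²)*((30 + 8) + 122) = (-6*25*(2 - 1*1)²)*(38 + 122) = -6*25*(2 - 1)²*160 = -6*25*1²*160 = -6*25*1*160 = -150*160 = -24000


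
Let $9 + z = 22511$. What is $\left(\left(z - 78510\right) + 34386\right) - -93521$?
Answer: $71899$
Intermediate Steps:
$z = 22502$ ($z = -9 + 22511 = 22502$)
$\left(\left(z - 78510\right) + 34386\right) - -93521 = \left(\left(22502 - 78510\right) + 34386\right) - -93521 = \left(-56008 + 34386\right) + 93521 = -21622 + 93521 = 71899$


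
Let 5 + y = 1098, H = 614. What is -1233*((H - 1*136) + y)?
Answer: -1937043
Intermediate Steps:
y = 1093 (y = -5 + 1098 = 1093)
-1233*((H - 1*136) + y) = -1233*((614 - 1*136) + 1093) = -1233*((614 - 136) + 1093) = -1233*(478 + 1093) = -1233*1571 = -1937043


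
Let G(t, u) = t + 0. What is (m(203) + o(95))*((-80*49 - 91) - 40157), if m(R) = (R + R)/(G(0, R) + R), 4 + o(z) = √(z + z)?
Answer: 88336 - 44168*√190 ≈ -5.2048e+5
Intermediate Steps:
o(z) = -4 + √2*√z (o(z) = -4 + √(z + z) = -4 + √(2*z) = -4 + √2*√z)
G(t, u) = t
m(R) = 2 (m(R) = (R + R)/(0 + R) = (2*R)/R = 2)
(m(203) + o(95))*((-80*49 - 91) - 40157) = (2 + (-4 + √2*√95))*((-80*49 - 91) - 40157) = (2 + (-4 + √190))*((-3920 - 91) - 40157) = (-2 + √190)*(-4011 - 40157) = (-2 + √190)*(-44168) = 88336 - 44168*√190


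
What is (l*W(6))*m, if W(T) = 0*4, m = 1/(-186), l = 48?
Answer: 0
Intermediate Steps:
m = -1/186 ≈ -0.0053763
W(T) = 0
(l*W(6))*m = (48*0)*(-1/186) = 0*(-1/186) = 0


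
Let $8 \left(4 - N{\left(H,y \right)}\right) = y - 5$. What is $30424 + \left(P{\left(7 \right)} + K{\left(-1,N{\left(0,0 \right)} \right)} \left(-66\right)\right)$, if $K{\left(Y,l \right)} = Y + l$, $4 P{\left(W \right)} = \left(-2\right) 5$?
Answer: $\frac{120729}{4} \approx 30182.0$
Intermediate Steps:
$N{\left(H,y \right)} = \frac{37}{8} - \frac{y}{8}$ ($N{\left(H,y \right)} = 4 - \frac{y - 5}{8} = 4 - \frac{-5 + y}{8} = 4 - \left(- \frac{5}{8} + \frac{y}{8}\right) = \frac{37}{8} - \frac{y}{8}$)
$P{\left(W \right)} = - \frac{5}{2}$ ($P{\left(W \right)} = \frac{\left(-2\right) 5}{4} = \frac{1}{4} \left(-10\right) = - \frac{5}{2}$)
$30424 + \left(P{\left(7 \right)} + K{\left(-1,N{\left(0,0 \right)} \right)} \left(-66\right)\right) = 30424 + \left(- \frac{5}{2} + \left(-1 + \left(\frac{37}{8} - 0\right)\right) \left(-66\right)\right) = 30424 + \left(- \frac{5}{2} + \left(-1 + \left(\frac{37}{8} + 0\right)\right) \left(-66\right)\right) = 30424 + \left(- \frac{5}{2} + \left(-1 + \frac{37}{8}\right) \left(-66\right)\right) = 30424 + \left(- \frac{5}{2} + \frac{29}{8} \left(-66\right)\right) = 30424 - \frac{967}{4} = \frac{120729}{4}$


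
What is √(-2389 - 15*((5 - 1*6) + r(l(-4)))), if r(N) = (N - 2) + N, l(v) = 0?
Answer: 2*I*√586 ≈ 48.415*I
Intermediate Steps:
r(N) = -2 + 2*N (r(N) = (-2 + N) + N = -2 + 2*N)
√(-2389 - 15*((5 - 1*6) + r(l(-4)))) = √(-2389 - 15*((5 - 1*6) + (-2 + 2*0))) = √(-2389 - 15*((5 - 6) + (-2 + 0))) = √(-2389 - 15*(-1 - 2)) = √(-2389 - 15*(-3)) = √(-2389 + 45) = √(-2344) = 2*I*√586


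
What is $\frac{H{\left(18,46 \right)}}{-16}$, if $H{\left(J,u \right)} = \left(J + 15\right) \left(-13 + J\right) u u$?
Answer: $- \frac{87285}{4} \approx -21821.0$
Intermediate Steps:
$H{\left(J,u \right)} = u^{2} \left(-13 + J\right) \left(15 + J\right)$ ($H{\left(J,u \right)} = \left(15 + J\right) \left(-13 + J\right) u u = \left(-13 + J\right) \left(15 + J\right) u u = u \left(-13 + J\right) \left(15 + J\right) u = u^{2} \left(-13 + J\right) \left(15 + J\right)$)
$\frac{H{\left(18,46 \right)}}{-16} = \frac{46^{2} \left(-195 + 18^{2} + 2 \cdot 18\right)}{-16} = 2116 \left(-195 + 324 + 36\right) \left(- \frac{1}{16}\right) = 2116 \cdot 165 \left(- \frac{1}{16}\right) = 349140 \left(- \frac{1}{16}\right) = - \frac{87285}{4}$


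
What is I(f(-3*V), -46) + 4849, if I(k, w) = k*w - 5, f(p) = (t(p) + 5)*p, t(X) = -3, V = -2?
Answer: 4292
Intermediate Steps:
f(p) = 2*p (f(p) = (-3 + 5)*p = 2*p)
I(k, w) = -5 + k*w
I(f(-3*V), -46) + 4849 = (-5 + (2*(-3*(-2)))*(-46)) + 4849 = (-5 + (2*6)*(-46)) + 4849 = (-5 + 12*(-46)) + 4849 = (-5 - 552) + 4849 = -557 + 4849 = 4292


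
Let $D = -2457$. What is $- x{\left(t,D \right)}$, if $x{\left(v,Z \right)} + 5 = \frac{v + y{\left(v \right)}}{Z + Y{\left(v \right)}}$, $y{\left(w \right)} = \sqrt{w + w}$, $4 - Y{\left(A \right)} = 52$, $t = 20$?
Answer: $\frac{2509}{501} + \frac{2 \sqrt{10}}{2505} \approx 5.0105$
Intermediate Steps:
$Y{\left(A \right)} = -48$ ($Y{\left(A \right)} = 4 - 52 = -48$)
$y{\left(w \right)} = \sqrt{2} \sqrt{w}$ ($y{\left(w \right)} = \sqrt{2 w} = \sqrt{2} \sqrt{w}$)
$x{\left(v,Z \right)} = -5 + \frac{v + \sqrt{2} \sqrt{v}}{-48 + Z}$ ($x{\left(v,Z \right)} = -5 + \frac{v + \sqrt{2} \sqrt{v}}{Z - 48} = -5 + \frac{v + \sqrt{2} \sqrt{v}}{-48 + Z}$)
$- x{\left(t,D \right)} = - \frac{240 + 20 - -12285 + \sqrt{2} \sqrt{20}}{-48 - 2457} = - \frac{240 + 20 + 12285 + \sqrt{2} \cdot 2 \sqrt{5}}{-2505} = - \frac{\left(-1\right) \left(240 + 20 + 12285 + 2 \sqrt{10}\right)}{2505} = - \frac{\left(-1\right) \left(12545 + 2 \sqrt{10}\right)}{2505} = - (- \frac{2509}{501} - \frac{2 \sqrt{10}}{2505}) = \frac{2509}{501} + \frac{2 \sqrt{10}}{2505}$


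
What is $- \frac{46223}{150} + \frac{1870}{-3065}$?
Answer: $- \frac{28390799}{91950} \approx -308.76$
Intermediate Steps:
$- \frac{46223}{150} + \frac{1870}{-3065} = \left(-46223\right) \frac{1}{150} + 1870 \left(- \frac{1}{3065}\right) = - \frac{46223}{150} - \frac{374}{613} = - \frac{28390799}{91950}$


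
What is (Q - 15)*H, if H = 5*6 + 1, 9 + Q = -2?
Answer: -806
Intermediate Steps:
Q = -11 (Q = -9 - 2 = -11)
H = 31 (H = 30 + 1 = 31)
(Q - 15)*H = (-11 - 15)*31 = -26*31 = -806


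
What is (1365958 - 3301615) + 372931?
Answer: -1562726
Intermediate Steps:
(1365958 - 3301615) + 372931 = -1935657 + 372931 = -1562726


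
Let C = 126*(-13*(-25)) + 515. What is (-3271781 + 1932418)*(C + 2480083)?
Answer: -3377268093924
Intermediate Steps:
C = 41465 (C = 126*325 + 515 = 40950 + 515 = 41465)
(-3271781 + 1932418)*(C + 2480083) = (-3271781 + 1932418)*(41465 + 2480083) = -1339363*2521548 = -3377268093924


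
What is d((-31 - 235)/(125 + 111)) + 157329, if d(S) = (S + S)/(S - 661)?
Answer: 12292272365/78131 ≈ 1.5733e+5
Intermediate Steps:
d(S) = 2*S/(-661 + S) (d(S) = (2*S)/(-661 + S) = 2*S/(-661 + S))
d((-31 - 235)/(125 + 111)) + 157329 = 2*((-31 - 235)/(125 + 111))/(-661 + (-31 - 235)/(125 + 111)) + 157329 = 2*(-266/236)/(-661 - 266/236) + 157329 = 2*(-266*1/236)/(-661 - 266*1/236) + 157329 = 2*(-133/118)/(-661 - 133/118) + 157329 = 2*(-133/118)/(-78131/118) + 157329 = 2*(-133/118)*(-118/78131) + 157329 = 266/78131 + 157329 = 12292272365/78131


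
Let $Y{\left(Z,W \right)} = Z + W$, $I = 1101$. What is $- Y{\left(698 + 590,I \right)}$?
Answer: $-2389$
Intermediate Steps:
$Y{\left(Z,W \right)} = W + Z$
$- Y{\left(698 + 590,I \right)} = - (1101 + \left(698 + 590\right)) = - (1101 + 1288) = \left(-1\right) 2389 = -2389$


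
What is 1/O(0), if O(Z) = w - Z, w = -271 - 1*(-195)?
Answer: -1/76 ≈ -0.013158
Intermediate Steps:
w = -76 (w = -271 + 195 = -76)
O(Z) = -76 - Z
1/O(0) = 1/(-76 - 1*0) = 1/(-76 + 0) = 1/(-76) = -1/76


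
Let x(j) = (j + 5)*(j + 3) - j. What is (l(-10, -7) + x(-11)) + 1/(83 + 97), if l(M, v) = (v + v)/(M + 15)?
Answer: 10117/180 ≈ 56.206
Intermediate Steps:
x(j) = -j + (3 + j)*(5 + j) (x(j) = (5 + j)*(3 + j) - j = (3 + j)*(5 + j) - j = -j + (3 + j)*(5 + j))
l(M, v) = 2*v/(15 + M) (l(M, v) = (2*v)/(15 + M) = 2*v/(15 + M))
(l(-10, -7) + x(-11)) + 1/(83 + 97) = (2*(-7)/(15 - 10) + (15 + (-11)² + 7*(-11))) + 1/(83 + 97) = (2*(-7)/5 + (15 + 121 - 77)) + 1/180 = (2*(-7)*(⅕) + 59) + 1/180 = (-14/5 + 59) + 1/180 = 281/5 + 1/180 = 10117/180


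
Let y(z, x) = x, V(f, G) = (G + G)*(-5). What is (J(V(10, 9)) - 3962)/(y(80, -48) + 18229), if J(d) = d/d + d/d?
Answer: -3960/18181 ≈ -0.21781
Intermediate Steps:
V(f, G) = -10*G (V(f, G) = (2*G)*(-5) = -10*G)
J(d) = 2 (J(d) = 1 + 1 = 2)
(J(V(10, 9)) - 3962)/(y(80, -48) + 18229) = (2 - 3962)/(-48 + 18229) = -3960/18181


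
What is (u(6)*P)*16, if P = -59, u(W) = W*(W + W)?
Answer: -67968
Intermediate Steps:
u(W) = 2*W**2 (u(W) = W*(2*W) = 2*W**2)
(u(6)*P)*16 = ((2*6**2)*(-59))*16 = ((2*36)*(-59))*16 = (72*(-59))*16 = -4248*16 = -67968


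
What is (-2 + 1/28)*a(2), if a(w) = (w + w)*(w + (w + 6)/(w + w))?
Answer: -220/7 ≈ -31.429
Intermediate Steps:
a(w) = 2*w*(w + (6 + w)/(2*w)) (a(w) = (2*w)*(w + (6 + w)/((2*w))) = (2*w)*(w + (6 + w)*(1/(2*w))) = (2*w)*(w + (6 + w)/(2*w)) = 2*w*(w + (6 + w)/(2*w)))
(-2 + 1/28)*a(2) = (-2 + 1/28)*(6 + 2 + 2*2**2) = (-2 + 1/28)*(6 + 2 + 2*4) = -55*(6 + 2 + 8)/28 = -55/28*16 = -220/7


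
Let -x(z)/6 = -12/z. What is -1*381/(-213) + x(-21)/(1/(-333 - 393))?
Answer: 1237993/497 ≈ 2490.9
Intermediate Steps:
x(z) = 72/z (x(z) = -(-72)/z = 72/z)
-1*381/(-213) + x(-21)/(1/(-333 - 393)) = -1*381/(-213) + (72/(-21))/(1/(-333 - 393)) = -381*(-1/213) + (72*(-1/21))/(1/(-726)) = 127/71 - 24/(7*(-1/726)) = 127/71 - 24/7*(-726) = 127/71 + 17424/7 = 1237993/497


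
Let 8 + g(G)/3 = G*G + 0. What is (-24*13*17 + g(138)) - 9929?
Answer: 41875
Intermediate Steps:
g(G) = -24 + 3*G² (g(G) = -24 + 3*(G*G + 0) = -24 + 3*(G² + 0) = -24 + 3*G²)
(-24*13*17 + g(138)) - 9929 = (-24*13*17 + (-24 + 3*138²)) - 9929 = (-312*17 + (-24 + 3*19044)) - 9929 = (-5304 + (-24 + 57132)) - 9929 = (-5304 + 57108) - 9929 = 51804 - 9929 = 41875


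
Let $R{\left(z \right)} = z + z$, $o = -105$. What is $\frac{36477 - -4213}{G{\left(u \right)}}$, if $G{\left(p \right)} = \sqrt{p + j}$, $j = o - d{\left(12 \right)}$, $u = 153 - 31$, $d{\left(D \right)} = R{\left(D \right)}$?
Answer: $- \frac{40690 i \sqrt{7}}{7} \approx - 15379.0 i$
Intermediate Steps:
$R{\left(z \right)} = 2 z$
$d{\left(D \right)} = 2 D$
$u = 122$
$j = -129$ ($j = -105 - 2 \cdot 12 = -105 - 24 = -129$)
$G{\left(p \right)} = \sqrt{-129 + p}$ ($G{\left(p \right)} = \sqrt{p - 129} = \sqrt{-129 + p}$)
$\frac{36477 - -4213}{G{\left(u \right)}} = \frac{36477 - -4213}{\sqrt{-129 + 122}} = \frac{36477 + 4213}{\sqrt{-7}} = \frac{40690}{i \sqrt{7}} = 40690 \left(- \frac{i \sqrt{7}}{7}\right) = - \frac{40690 i \sqrt{7}}{7}$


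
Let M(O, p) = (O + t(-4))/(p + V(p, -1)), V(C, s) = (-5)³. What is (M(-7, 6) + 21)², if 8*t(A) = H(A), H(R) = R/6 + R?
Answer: 18464209/41616 ≈ 443.68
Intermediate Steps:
V(C, s) = -125
H(R) = 7*R/6 (H(R) = R/6 + R = 7*R/6)
t(A) = 7*A/48 (t(A) = (7*A/6)/8 = 7*A/48)
M(O, p) = (-7/12 + O)/(-125 + p) (M(O, p) = (O + (7/48)*(-4))/(p - 125) = (O - 7/12)/(-125 + p) = (-7/12 + O)/(-125 + p))
(M(-7, 6) + 21)² = ((-7/12 - 7)/(-125 + 6) + 21)² = (-91/12/(-119) + 21)² = (-1/119*(-91/12) + 21)² = (13/204 + 21)² = (4297/204)² = 18464209/41616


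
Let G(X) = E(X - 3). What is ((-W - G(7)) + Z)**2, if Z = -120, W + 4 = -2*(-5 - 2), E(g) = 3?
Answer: 17689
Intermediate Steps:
G(X) = 3
W = 10 (W = -4 - 2*(-5 - 2) = -4 - 2*(-7) = -4 + 14 = 10)
((-W - G(7)) + Z)**2 = ((-1*10 - 1*3) - 120)**2 = ((-10 - 3) - 120)**2 = (-13 - 120)**2 = (-133)**2 = 17689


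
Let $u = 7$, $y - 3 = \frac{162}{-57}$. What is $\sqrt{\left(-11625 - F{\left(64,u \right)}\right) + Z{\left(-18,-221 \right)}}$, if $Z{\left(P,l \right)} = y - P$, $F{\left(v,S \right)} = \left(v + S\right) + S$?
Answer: $\frac{6 i \sqrt{117173}}{19} \approx 108.1 i$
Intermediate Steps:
$y = \frac{3}{19}$ ($y = 3 + \frac{162}{-57} = 3 + 162 \left(- \frac{1}{57}\right) = 3 - \frac{54}{19} = \frac{3}{19} \approx 0.15789$)
$F{\left(v,S \right)} = v + 2 S$ ($F{\left(v,S \right)} = \left(S + v\right) + S = v + 2 S$)
$Z{\left(P,l \right)} = \frac{3}{19} - P$
$\sqrt{\left(-11625 - F{\left(64,u \right)}\right) + Z{\left(-18,-221 \right)}} = \sqrt{\left(-11625 - \left(64 + 2 \cdot 7\right)\right) + \left(\frac{3}{19} - -18\right)} = \sqrt{\left(-11625 - \left(64 + 14\right)\right) + \left(\frac{3}{19} + 18\right)} = \sqrt{\left(-11625 - 78\right) + \frac{345}{19}} = \sqrt{-11703 + \frac{345}{19}} = \sqrt{- \frac{222012}{19}} = \frac{6 i \sqrt{117173}}{19}$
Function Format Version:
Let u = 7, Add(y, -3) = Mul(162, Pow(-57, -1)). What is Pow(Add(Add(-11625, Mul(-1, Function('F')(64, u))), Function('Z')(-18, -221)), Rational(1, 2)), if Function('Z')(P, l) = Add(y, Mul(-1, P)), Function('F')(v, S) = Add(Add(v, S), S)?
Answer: Mul(Rational(6, 19), I, Pow(117173, Rational(1, 2))) ≈ Mul(108.10, I)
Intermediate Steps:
y = Rational(3, 19) (y = Add(3, Mul(162, Pow(-57, -1))) = Add(3, Mul(162, Rational(-1, 57))) = Add(3, Rational(-54, 19)) = Rational(3, 19) ≈ 0.15789)
Function('F')(v, S) = Add(v, Mul(2, S)) (Function('F')(v, S) = Add(Add(S, v), S) = Add(v, Mul(2, S)))
Function('Z')(P, l) = Add(Rational(3, 19), Mul(-1, P))
Pow(Add(Add(-11625, Mul(-1, Function('F')(64, u))), Function('Z')(-18, -221)), Rational(1, 2)) = Pow(Add(Add(-11625, Mul(-1, Add(64, Mul(2, 7)))), Add(Rational(3, 19), Mul(-1, -18))), Rational(1, 2)) = Pow(Add(Add(-11625, Mul(-1, Add(64, 14))), Add(Rational(3, 19), 18)), Rational(1, 2)) = Pow(Add(Add(-11625, Mul(-1, 78)), Rational(345, 19)), Rational(1, 2)) = Pow(Add(Add(-11625, -78), Rational(345, 19)), Rational(1, 2)) = Pow(Add(-11703, Rational(345, 19)), Rational(1, 2)) = Pow(Rational(-222012, 19), Rational(1, 2)) = Mul(Rational(6, 19), I, Pow(117173, Rational(1, 2)))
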